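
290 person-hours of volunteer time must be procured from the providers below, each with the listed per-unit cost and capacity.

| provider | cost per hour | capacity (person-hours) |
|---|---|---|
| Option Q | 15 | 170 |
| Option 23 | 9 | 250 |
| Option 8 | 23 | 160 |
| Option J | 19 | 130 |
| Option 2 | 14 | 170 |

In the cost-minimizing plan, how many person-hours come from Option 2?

40

Fill from the cheapest provider first.
Option 23 at 9: take all 250 person-hours — 40 still needed.
Option 2 (14): take the remaining 40 — done.
Option Q, Option J, Option 8: unused.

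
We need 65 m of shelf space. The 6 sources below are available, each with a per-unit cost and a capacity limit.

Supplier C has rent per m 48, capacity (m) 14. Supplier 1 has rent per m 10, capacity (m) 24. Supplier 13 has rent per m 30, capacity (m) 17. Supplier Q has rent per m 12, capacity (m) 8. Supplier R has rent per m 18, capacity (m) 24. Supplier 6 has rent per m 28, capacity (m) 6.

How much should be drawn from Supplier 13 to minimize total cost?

3

Cheapest first:
Supplier 1 (10): use full 24 → 41 m to go.
Supplier Q at 12: take all 8 m → 33 still needed.
Supplier R (18): use full 24 → 9 m to go.
Take 6 from Supplier 6 at 28 → need 3 more.
Supplier 13 at 30: take 3 of its 17 → requirement met.
Supplier C: unused.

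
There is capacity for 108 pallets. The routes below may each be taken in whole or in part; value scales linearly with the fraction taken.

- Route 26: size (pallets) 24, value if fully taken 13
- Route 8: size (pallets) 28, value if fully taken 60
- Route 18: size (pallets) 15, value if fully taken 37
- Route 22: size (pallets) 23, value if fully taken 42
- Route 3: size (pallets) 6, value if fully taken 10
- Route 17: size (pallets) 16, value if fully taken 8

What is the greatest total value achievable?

168

Rank by value-to-size ratio: Route 18 37/15≈2.47, Route 8 60/28≈2.14, Route 22 42/23≈1.83, Route 3 10/6≈1.67, Route 26 13/24≈0.542, Route 17 8/16≈0.5.
All 15 pallets of Route 18 fit (value 37) — 93 remain.
Take all of Route 8 (28 pallets, value 60) — 65 pallets left.
Route 22: take in full, 23 pallets for value 42 — 42 left.
Take all of Route 3 (6 pallets, value 10) — 36 pallets left.
All 24 pallets of Route 26 fit (value 13) — 12 remain.
Fill the last 12 pallets with part of Route 17: 12/16 of it earns 6.
Total value = 168.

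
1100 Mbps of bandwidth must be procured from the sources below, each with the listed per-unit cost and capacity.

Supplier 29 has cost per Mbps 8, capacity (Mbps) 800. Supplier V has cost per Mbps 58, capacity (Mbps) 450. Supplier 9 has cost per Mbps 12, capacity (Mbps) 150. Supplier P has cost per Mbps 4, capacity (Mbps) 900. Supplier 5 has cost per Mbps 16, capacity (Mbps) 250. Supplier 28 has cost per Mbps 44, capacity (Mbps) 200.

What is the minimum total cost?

Use sources in increasing cost order.
Supplier P (4): use full 900 ; 200 Mbps to go.
Supplier 29 at 8: take 200 of its 800 ; requirement met.
Supplier 9, Supplier 5, Supplier 28, Supplier V: unused.
Cost = 900×4 + 200×8 = 5200.

5200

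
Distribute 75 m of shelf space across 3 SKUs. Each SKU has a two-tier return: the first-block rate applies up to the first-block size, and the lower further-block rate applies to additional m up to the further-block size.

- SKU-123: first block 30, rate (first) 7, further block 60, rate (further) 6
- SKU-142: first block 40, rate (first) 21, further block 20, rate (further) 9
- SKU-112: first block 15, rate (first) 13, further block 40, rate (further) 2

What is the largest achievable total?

1215

Treat each block as its own option and order by rate: SKU-142/tier1 21 > SKU-112/tier1 13 > SKU-142/tier2 9 > SKU-123/tier1 7 > SKU-123/tier2 6 > SKU-112/tier2 2.
Fill SKU-142 tier1 block (40 at 21) ; 35 left.
SKU-112/tier1 (13): +15 ; 20 left.
SKU-142 tier2 at 9: fill all 20 ; 0 left.
Total = 21×40 + 13×15 + 9×20 = 1215.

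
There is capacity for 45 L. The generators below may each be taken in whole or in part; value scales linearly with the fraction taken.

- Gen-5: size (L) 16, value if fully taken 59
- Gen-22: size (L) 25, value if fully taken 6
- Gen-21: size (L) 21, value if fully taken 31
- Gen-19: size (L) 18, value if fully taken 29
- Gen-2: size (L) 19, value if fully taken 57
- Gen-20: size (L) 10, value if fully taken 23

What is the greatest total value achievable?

Rank by value-to-size ratio: Gen-5 59/16≈3.69, Gen-2 57/19≈3, Gen-20 23/10≈2.3, Gen-19 29/18≈1.61, Gen-21 31/21≈1.48, Gen-22 6/25≈0.24.
Gen-5: take in full, 16 L for value 59 — 29 left.
All 19 L of Gen-2 fit (value 57) — 10 remain.
Take all of Gen-20 (10 L, value 23) — 0 L left.
Total value = 139.

139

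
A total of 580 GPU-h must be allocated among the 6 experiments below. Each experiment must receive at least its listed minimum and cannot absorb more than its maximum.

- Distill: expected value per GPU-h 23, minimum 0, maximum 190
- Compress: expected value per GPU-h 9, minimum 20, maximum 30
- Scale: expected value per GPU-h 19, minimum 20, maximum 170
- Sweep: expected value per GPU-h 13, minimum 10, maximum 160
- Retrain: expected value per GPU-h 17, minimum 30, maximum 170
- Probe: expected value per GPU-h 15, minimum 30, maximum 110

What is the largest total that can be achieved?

Meeting every minimum uses 0+20+20+10+30+30 = 110 GPU-h, leaving 470.
Highest expected value per GPU-h first: Distill 23 > Scale 19 > Retrain 17 > Probe 15 > Sweep 13 > Compress 9.
Distill takes 190 more to reach its cap of 190 → 280 left.
Scale: +150 to 170 (cap) → 130 left.
Retrain has room for 140 more but only 130 remain, so it gets 160.
Total = 23×190 + 9×20 + 19×170 + 13×10 + 17×160 + 15×30 = 11080.

11080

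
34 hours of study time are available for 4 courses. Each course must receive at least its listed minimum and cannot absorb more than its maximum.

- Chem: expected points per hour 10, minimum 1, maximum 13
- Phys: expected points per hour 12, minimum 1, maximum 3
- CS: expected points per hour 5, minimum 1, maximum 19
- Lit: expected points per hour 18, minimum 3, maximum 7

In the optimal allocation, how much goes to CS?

Meeting every minimum uses 1+1+1+3 = 6 hours, leaving 28.
Order the courses by expected points per hour: Lit 18 > Phys 12 > Chem 10 > CS 5.
Lit takes 4 more to reach its cap of 7 → 24 left.
Give Phys 2 more to hit its cap of 3 → 22 left.
Give Chem 12 more to hit its cap of 13 → 10 left.
CS has room for 18 more but only 10 remain, so it gets 11.

11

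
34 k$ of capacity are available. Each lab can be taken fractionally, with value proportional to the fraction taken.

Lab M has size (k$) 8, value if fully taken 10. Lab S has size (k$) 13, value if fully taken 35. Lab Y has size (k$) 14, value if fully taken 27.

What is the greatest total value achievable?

70.75

Rank by value-to-size ratio: Lab S 35/13≈2.69, Lab Y 27/14≈1.93, Lab M 10/8≈1.25.
All 13 k$ of Lab S fit (value 35) — 21 remain.
Lab Y: take in full, 14 k$ for value 27 — 7 left.
7 k$ left: a 7/8 share of Lab M gives 10×7/8 = 8.75.
Total value = 70.75.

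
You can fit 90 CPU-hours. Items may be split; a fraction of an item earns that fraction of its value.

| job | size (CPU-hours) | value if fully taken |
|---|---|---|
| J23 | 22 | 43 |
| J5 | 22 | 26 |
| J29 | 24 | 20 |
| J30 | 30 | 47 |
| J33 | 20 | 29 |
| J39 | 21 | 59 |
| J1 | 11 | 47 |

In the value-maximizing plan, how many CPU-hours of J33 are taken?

Rank by value-to-size ratio: J1 47/11≈4.27, J39 59/21≈2.81, J23 43/22≈1.95, J30 47/30≈1.57, J33 29/20≈1.45, J5 26/22≈1.18, J29 20/24≈0.833.
Take all of J1 (11 CPU-hours, value 47) → 79 CPU-hours left.
All 21 CPU-hours of J39 fit (value 59) → 58 remain.
J23: take in full, 22 CPU-hours for value 43 → 36 left.
All 30 CPU-hours of J30 fit (value 47) → 6 remain.
Only 6 CPU-hours remain; take 6/20 of J33 for value 29×6/20 = 8.7.

6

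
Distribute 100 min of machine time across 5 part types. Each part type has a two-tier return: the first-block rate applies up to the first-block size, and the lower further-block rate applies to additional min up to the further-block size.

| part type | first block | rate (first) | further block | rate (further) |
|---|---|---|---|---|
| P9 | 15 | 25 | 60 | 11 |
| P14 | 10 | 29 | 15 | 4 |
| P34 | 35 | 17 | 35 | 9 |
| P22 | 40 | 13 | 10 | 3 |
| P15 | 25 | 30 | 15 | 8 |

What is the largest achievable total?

2205

Order all 10 blocks by rate: P15/T1 30 > P14/T1 29 > P9/T1 25 > P34/T1 17 > P22/T1 13 > P9/T2 11 > P34/T2 9 > P15/T2 8 > P14/T2 4 > P22/T2 3.
P15 T1 at 30: fill all 25 — 75 left.
P14/T1 (29): +10 — 65 left.
P9/T1 (25): +15 — 50 left.
P34/T1 (17): +35 — 15 left.
P22/T1: +15 of 40 at 13; pool empty.
Total = 30×25 + 29×10 + 25×15 + 17×35 + 13×15 = 2205.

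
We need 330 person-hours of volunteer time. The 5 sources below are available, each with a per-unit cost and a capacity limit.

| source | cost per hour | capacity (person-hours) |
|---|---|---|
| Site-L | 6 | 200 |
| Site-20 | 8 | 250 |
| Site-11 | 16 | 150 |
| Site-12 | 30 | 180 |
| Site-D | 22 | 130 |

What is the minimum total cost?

2240

Use sources in increasing cost order.
Take 200 from Site-L at 6 — need 130 more.
Take 130 from Site-20 at 8 to finish.
Site-11, Site-D, Site-12: unused.
Cost = 200×6 + 130×8 = 2240.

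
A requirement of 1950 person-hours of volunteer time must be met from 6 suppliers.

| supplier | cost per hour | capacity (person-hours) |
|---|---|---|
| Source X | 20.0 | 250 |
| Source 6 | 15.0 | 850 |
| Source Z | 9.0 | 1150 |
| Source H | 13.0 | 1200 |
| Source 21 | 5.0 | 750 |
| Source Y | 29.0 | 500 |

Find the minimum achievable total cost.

14750

Fill from the cheapest supplier first.
Source 21 (5.0): use full 750 — 1200 person-hours to go.
Take 1150 from Source Z at 9.0 — need 50 more.
Source H (13.0): take the remaining 50 — done.
Source 6, Source X, Source Y: unused.
Cost = 750×5.0 + 1150×9.0 + 50×13.0 = 14750.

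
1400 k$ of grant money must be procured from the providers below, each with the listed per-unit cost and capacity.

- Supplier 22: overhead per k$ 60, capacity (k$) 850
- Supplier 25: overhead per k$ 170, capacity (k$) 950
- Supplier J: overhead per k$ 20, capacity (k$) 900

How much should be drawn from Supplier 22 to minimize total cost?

500

Use providers in increasing cost order.
Supplier J at 20: take all 900 k$ ; 500 still needed.
Take 500 from Supplier 22 at 60 to finish.
Supplier 25: unused.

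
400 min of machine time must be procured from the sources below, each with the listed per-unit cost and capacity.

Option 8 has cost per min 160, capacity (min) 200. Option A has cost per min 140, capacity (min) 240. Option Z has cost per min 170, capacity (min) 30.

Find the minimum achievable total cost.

Fill from the cheapest source first.
Option A (140): use full 240 → 160 min to go.
Option 8 at 160: take 160 of its 200 → requirement met.
Option Z: unused.
Cost = 240×140 + 160×160 = 59200.

59200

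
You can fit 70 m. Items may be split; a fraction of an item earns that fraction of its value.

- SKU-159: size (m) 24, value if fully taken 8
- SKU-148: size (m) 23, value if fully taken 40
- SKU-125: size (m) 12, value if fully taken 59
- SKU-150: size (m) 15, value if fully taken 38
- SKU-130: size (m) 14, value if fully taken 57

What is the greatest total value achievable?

Sort by value density: SKU-125 59/12≈4.92, SKU-130 57/14≈4.07, SKU-150 38/15≈2.53, SKU-148 40/23≈1.74, SKU-159 8/24≈0.333.
All 12 m of SKU-125 fit (value 59) — 58 remain.
SKU-130: take in full, 14 m for value 57 — 44 left.
Take all of SKU-150 (15 m, value 38) — 29 m left.
All 23 m of SKU-148 fit (value 40) — 6 remain.
Fill the last 6 m with part of SKU-159: 6/24 of it earns 2.
Total value = 196.

196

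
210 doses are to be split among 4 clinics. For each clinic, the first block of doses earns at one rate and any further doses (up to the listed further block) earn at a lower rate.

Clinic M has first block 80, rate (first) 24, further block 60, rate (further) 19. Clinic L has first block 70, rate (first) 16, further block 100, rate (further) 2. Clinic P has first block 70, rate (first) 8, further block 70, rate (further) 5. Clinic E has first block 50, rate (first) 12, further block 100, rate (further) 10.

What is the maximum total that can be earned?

4180

Order all 8 blocks by rate: Clinic M/tier1 24 > Clinic M/tier2 19 > Clinic L/tier1 16 > Clinic E/tier1 12 > Clinic E/tier2 10 > Clinic P/tier1 8 > Clinic P/tier2 5 > Clinic L/tier2 2.
Clinic M tier1 at 24: fill all 80 → 130 left.
Clinic M/tier2 (19): +60 → 70 left.
Fill Clinic L tier1 block (70 at 16) → 0 left.
Total = 24×80 + 19×60 + 16×70 = 4180.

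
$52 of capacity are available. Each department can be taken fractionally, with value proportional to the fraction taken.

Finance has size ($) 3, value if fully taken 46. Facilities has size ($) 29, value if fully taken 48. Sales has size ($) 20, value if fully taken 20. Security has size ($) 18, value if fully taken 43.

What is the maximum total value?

Sort by value density: Finance 46/3≈15.3, Security 43/18≈2.39, Facilities 48/29≈1.66, Sales 20/20≈1.
Take all of Finance (3 $, value 46) — 49 $ left.
Take all of Security (18 $, value 43) — 31 $ left.
Take all of Facilities (29 $, value 48) — 2 $ left.
Only 2 $ remain; take 2/20 of Sales for value 20×2/20 = 2.
Total value = 139.

139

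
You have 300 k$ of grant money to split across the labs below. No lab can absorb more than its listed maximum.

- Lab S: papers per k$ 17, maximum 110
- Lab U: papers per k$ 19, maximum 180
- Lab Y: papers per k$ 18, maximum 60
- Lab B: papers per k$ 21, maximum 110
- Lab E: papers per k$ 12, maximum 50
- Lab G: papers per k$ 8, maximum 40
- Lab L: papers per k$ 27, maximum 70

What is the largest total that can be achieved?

6480

Rank by papers per k$: Lab L 27 > Lab B 21 > Lab U 19 > Lab Y 18 > Lab S 17 > Lab E 12 > Lab G 8.
Give Lab L 70 to hit its cap of 70 — 230 left.
Give Lab B 110 to hit its cap of 110 — 120 left.
Only 120 left; Lab U takes them to reach 120.
Total = 19×120 + 21×110 + 27×70 = 6480.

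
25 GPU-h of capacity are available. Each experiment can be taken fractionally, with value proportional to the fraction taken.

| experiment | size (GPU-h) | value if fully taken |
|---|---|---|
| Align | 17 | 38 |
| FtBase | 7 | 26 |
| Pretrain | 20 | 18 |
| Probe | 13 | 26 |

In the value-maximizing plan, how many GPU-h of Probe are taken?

1

Rank by value-to-size ratio: FtBase 26/7≈3.71, Align 38/17≈2.24, Probe 26/13≈2, Pretrain 18/20≈0.9.
FtBase: take in full, 7 GPU-h for value 26 ; 18 left.
All 17 GPU-h of Align fit (value 38) ; 1 remain.
Only 1 GPU-h remain; take 1/13 of Probe for value 26×1/13 = 2.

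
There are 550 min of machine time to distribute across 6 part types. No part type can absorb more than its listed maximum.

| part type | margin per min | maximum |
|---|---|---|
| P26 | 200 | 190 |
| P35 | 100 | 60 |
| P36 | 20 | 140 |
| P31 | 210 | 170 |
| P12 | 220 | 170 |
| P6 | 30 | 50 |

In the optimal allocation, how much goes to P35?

20

Highest margin per min first: P12 220 > P31 210 > P26 200 > P35 100 > P6 30 > P36 20.
P12: +170 to 170 (cap) — 380 left.
Give P31 170 to hit its cap of 170 — 210 left.
Give P26 190 to hit its cap of 190 — 20 left.
Only 20 left; P35 takes them to reach 20.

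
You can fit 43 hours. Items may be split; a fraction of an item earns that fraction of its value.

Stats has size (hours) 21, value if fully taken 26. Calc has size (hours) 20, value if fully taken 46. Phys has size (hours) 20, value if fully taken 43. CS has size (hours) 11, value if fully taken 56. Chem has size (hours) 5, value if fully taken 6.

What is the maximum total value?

Best value per unit of size first: CS 56/11≈5.09, Calc 46/20≈2.3, Phys 43/20≈2.15, Stats 26/21≈1.24, Chem 6/5≈1.2.
Take all of CS (11 hours, value 56) → 32 hours left.
Calc: take in full, 20 hours for value 46 → 12 left.
Fill the last 12 hours with part of Phys: 12/20 of it earns 25.8.
Total value = 127.8.

127.8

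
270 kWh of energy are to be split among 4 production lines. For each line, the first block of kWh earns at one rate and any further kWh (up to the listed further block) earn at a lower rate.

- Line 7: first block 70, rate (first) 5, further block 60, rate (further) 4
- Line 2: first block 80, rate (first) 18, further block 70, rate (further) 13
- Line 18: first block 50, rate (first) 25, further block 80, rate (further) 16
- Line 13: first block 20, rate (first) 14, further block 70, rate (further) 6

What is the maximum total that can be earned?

4770

Order all 8 blocks by rate: Line 18/tier1 25 > Line 2/tier1 18 > Line 18/tier2 16 > Line 13/tier1 14 > Line 2/tier2 13 > Line 13/tier2 6 > Line 7/tier1 5 > Line 7/tier2 4.
Line 18/tier1 (25): +50 → 220 left.
Fill Line 2 tier1 block (80 at 18) → 140 left.
Line 18/tier2 (16): +80 → 60 left.
Line 13/tier1 (14): +20 → 40 left.
40 remain; put them into Line 2 tier2 at 13.
Total = 25×50 + 18×80 + 16×80 + 14×20 + 13×40 = 4770.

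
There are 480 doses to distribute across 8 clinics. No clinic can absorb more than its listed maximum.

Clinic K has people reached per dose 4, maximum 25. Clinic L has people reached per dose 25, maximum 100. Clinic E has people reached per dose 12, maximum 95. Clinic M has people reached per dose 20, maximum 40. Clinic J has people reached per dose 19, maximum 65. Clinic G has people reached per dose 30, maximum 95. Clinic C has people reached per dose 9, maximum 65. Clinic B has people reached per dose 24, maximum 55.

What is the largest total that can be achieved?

Rank by people reached per dose: Clinic G 30 > Clinic L 25 > Clinic B 24 > Clinic M 20 > Clinic J 19 > Clinic E 12 > Clinic C 9 > Clinic K 4.
Clinic G: +95 to 95 (cap) ; 385 left.
Give Clinic L 100 to hit its cap of 100 ; 285 left.
Clinic B: +55 to 55 (cap) ; 230 left.
Clinic M takes 40 to reach its cap of 40 ; 190 left.
Give Clinic J 65 to hit its cap of 65 ; 125 left.
Clinic E: +95 to 95 (cap) ; 30 left.
Only 30 left; Clinic C takes them to reach 30.
Total = 25×100 + 12×95 + 20×40 + 19×65 + 30×95 + 9×30 + 24×55 = 10115.

10115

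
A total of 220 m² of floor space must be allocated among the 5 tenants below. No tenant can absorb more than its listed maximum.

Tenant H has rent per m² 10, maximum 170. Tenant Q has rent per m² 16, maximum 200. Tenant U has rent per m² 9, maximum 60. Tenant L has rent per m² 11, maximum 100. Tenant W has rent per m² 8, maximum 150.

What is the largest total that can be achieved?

Rank by rent per m²: Tenant Q 16 > Tenant L 11 > Tenant H 10 > Tenant U 9 > Tenant W 8.
Tenant Q: +200 to 200 (cap) — 20 left.
Only 20 left; Tenant L takes them to reach 20.
Total = 16×200 + 11×20 = 3420.

3420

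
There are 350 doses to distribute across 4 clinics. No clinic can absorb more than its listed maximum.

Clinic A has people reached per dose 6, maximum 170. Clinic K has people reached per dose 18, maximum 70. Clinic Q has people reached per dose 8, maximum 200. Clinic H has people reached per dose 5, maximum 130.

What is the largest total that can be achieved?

Rank by people reached per dose: Clinic K 18 > Clinic Q 8 > Clinic A 6 > Clinic H 5.
Clinic K: +70 to 70 (cap) — 280 left.
Clinic Q: +200 to 200 (cap) — 80 left.
Clinic A has room for 170 but only 80 remain, so it gets 80.
Total = 6×80 + 18×70 + 8×200 = 3340.

3340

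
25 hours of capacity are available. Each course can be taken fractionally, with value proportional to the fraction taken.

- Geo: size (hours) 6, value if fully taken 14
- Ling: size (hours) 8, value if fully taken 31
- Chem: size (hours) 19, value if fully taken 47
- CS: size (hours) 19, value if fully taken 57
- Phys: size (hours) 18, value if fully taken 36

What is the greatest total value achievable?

Best value per unit of size first: Ling 31/8≈3.88, CS 57/19≈3, Chem 47/19≈2.47, Geo 14/6≈2.33, Phys 36/18≈2.
Take all of Ling (8 hours, value 31) ; 17 hours left.
Only 17 hours remain; take 17/19 of CS for value 57×17/19 = 51.
Total value = 82.

82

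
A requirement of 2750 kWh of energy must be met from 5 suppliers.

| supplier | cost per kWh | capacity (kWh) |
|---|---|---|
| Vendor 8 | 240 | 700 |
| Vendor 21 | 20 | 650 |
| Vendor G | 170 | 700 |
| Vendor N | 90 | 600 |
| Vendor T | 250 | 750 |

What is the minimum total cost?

Cheapest first:
Vendor 21 (20): use full 650 ; 2100 kWh to go.
Vendor N (90): use full 600 ; 1500 kWh to go.
Vendor G (170): use full 700 ; 800 kWh to go.
Vendor 8 (240): use full 700 ; 100 kWh to go.
Vendor T at 250: take 100 of its 750 ; requirement met.
Cost = 650×20 + 600×90 + 700×170 + 700×240 + 100×250 = 379000.

379000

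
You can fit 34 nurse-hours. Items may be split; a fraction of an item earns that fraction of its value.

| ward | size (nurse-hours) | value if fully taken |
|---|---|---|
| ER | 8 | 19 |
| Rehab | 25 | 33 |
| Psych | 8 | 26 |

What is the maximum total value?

68.76

Rank by value-to-size ratio: Psych 26/8≈3.25, ER 19/8≈2.38, Rehab 33/25≈1.32.
All 8 nurse-hours of Psych fit (value 26) → 26 remain.
All 8 nurse-hours of ER fit (value 19) → 18 remain.
18 nurse-hours left: a 18/25 share of Rehab gives 33×18/25 = 23.76.
Total value = 68.76.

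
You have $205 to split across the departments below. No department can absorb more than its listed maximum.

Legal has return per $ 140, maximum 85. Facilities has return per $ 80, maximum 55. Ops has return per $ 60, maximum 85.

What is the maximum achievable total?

Order the departments by return per $: Legal 140 > Facilities 80 > Ops 60.
Give Legal 85 to hit its cap of 85 → 120 left.
Facilities takes 55 to reach its cap of 55 → 65 left.
Ops has room for 85 but only 65 remain, so it gets 65.
Total = 140×85 + 80×55 + 60×65 = 20200.

20200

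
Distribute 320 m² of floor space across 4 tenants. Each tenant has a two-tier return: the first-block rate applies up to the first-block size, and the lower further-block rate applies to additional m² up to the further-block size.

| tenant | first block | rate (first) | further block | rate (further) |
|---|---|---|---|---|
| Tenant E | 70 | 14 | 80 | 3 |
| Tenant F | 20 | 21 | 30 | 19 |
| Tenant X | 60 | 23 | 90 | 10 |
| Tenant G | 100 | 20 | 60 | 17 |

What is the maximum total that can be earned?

Order all 8 blocks by rate: Tenant X/T1 23 > Tenant F/T1 21 > Tenant G/T1 20 > Tenant F/T2 19 > Tenant G/T2 17 > Tenant E/T1 14 > Tenant X/T2 10 > Tenant E/T2 3.
Tenant X/T1 (23): +60 → 260 left.
Fill Tenant F T1 block (20 at 21) → 240 left.
Tenant G T1 at 20: fill all 100 → 140 left.
Tenant F T2 at 19: fill all 30 → 110 left.
Fill Tenant G T2 block (60 at 17) → 50 left.
50 remain; put them into Tenant E T1 at 14.
Total = 23×60 + 21×20 + 20×100 + 19×30 + 17×60 + 14×50 = 6090.

6090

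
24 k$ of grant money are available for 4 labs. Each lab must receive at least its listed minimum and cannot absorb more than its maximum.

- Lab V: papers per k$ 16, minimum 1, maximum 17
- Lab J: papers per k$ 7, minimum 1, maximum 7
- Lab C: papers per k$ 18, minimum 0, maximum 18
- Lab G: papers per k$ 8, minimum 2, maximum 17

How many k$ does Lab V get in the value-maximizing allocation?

3

Meeting every minimum uses 1+1+0+2 = 4 k$, leaving 20.
Rank by papers per k$: Lab C 18 > Lab V 16 > Lab G 8 > Lab J 7.
Lab C: +18 to 18 (cap) → 2 left.
Lab V has room for 16 more but only 2 remain, so it gets 3.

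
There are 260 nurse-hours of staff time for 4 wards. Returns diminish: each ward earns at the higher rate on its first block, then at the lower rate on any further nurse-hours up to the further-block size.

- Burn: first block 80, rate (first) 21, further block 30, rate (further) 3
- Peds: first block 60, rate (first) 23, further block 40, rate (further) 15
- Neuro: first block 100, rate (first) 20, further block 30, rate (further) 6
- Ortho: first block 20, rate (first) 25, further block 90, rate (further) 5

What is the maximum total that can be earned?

5560

Rank every tier by rate: Ortho/first 25 > Peds/first 23 > Burn/first 21 > Neuro/first 20 > Peds/second 15 > Neuro/second 6 > Ortho/second 5 > Burn/second 3.
Ortho/first (25): +20 — 240 left.
Peds/first (23): +60 — 180 left.
Burn/first (21): +80 — 100 left.
Neuro/first (20): +100 — 0 left.
Total = 25×20 + 23×60 + 21×80 + 20×100 = 5560.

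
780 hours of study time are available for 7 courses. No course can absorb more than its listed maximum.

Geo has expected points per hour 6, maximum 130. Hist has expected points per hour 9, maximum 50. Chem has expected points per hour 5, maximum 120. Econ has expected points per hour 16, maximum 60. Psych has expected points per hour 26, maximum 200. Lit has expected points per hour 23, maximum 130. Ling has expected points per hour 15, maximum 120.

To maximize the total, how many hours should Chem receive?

Highest expected points per hour first: Psych 26 > Lit 23 > Econ 16 > Ling 15 > Hist 9 > Geo 6 > Chem 5.
Psych takes 200 to reach its cap of 200 → 580 left.
Lit takes 130 to reach its cap of 130 → 450 left.
Econ: +60 to 60 (cap) → 390 left.
Ling: +120 to 120 (cap) → 270 left.
Hist: +50 to 50 (cap) → 220 left.
Geo: +130 to 130 (cap) → 90 left.
Chem: +90 (room for 120) → 90. Pool exhausted.

90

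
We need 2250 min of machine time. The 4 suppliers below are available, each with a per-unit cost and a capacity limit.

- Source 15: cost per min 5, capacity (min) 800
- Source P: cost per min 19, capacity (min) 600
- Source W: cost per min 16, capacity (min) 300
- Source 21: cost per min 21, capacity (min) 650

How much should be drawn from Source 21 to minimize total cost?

550

Use suppliers in increasing cost order.
Source 15 at 5: take all 800 min ; 1450 still needed.
Source W at 16: take all 300 min ; 1150 still needed.
Source P (19): use full 600 ; 550 min to go.
Take 550 from Source 21 at 21 to finish.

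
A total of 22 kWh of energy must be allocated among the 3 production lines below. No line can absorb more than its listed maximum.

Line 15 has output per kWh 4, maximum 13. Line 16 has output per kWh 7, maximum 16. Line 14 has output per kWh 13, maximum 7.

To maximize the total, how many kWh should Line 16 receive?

15

Order the production lines by output per kWh: Line 14 13 > Line 16 7 > Line 15 4.
Line 14 takes 7 to reach its cap of 7 → 15 left.
Only 15 left; Line 16 takes them to reach 15.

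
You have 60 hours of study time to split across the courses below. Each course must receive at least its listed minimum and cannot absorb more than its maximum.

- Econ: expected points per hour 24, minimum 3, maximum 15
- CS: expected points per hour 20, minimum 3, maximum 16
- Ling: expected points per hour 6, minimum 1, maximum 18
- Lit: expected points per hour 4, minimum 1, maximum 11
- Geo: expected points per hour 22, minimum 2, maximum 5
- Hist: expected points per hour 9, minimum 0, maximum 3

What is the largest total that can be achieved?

Meeting every minimum uses 3+3+1+1+2+0 = 10 hours, leaving 50.
Order the courses by expected points per hour: Econ 24 > Geo 22 > CS 20 > Hist 9 > Ling 6 > Lit 4.
Econ: +12 to 15 (cap) → 38 left.
Geo: +3 to 5 (cap) → 35 left.
Give CS 13 more to hit its cap of 16 → 22 left.
Hist takes 3 more to reach its cap of 3 → 19 left.
Ling: +17 to 18 (cap) → 2 left.
Lit has room for 10 more but only 2 remain, so it gets 3.
Total = 24×15 + 20×16 + 6×18 + 4×3 + 22×5 + 9×3 = 937.

937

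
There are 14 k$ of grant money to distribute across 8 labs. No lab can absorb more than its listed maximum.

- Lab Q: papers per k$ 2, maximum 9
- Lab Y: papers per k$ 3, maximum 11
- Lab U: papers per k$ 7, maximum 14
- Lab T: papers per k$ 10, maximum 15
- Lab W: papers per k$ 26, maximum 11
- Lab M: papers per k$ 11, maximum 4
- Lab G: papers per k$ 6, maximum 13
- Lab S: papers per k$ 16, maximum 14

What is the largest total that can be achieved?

334

Rank by papers per k$: Lab W 26 > Lab S 16 > Lab M 11 > Lab T 10 > Lab U 7 > Lab G 6 > Lab Y 3 > Lab Q 2.
Lab W takes 11 to reach its cap of 11 — 3 left.
Lab S has room for 14 but only 3 remain, so it gets 3.
Total = 26×11 + 16×3 = 334.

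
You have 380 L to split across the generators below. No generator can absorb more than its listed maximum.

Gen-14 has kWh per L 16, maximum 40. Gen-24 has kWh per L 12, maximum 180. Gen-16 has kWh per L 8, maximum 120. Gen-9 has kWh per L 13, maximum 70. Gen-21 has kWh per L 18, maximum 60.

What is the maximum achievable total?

Order the generators by kWh per L: Gen-21 18 > Gen-14 16 > Gen-9 13 > Gen-24 12 > Gen-16 8.
Gen-21 takes 60 to reach its cap of 60 ; 320 left.
Gen-14 takes 40 to reach its cap of 40 ; 280 left.
Give Gen-9 70 to hit its cap of 70 ; 210 left.
Gen-24: +180 to 180 (cap) ; 30 left.
Gen-16 has room for 120 but only 30 remain, so it gets 30.
Total = 16×40 + 12×180 + 8×30 + 13×70 + 18×60 = 5030.

5030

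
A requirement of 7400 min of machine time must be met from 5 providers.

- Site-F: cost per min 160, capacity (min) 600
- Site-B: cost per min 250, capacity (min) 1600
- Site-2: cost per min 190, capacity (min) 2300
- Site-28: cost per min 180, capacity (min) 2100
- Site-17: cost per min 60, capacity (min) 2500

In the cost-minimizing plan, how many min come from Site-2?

2200

Use providers in increasing cost order.
Site-17 at 60: take all 2500 min → 4900 still needed.
Site-F (160): use full 600 → 4300 min to go.
Take 2100 from Site-28 at 180 → need 2200 more.
Take 2200 from Site-2 at 190 to finish.
Site-B: unused.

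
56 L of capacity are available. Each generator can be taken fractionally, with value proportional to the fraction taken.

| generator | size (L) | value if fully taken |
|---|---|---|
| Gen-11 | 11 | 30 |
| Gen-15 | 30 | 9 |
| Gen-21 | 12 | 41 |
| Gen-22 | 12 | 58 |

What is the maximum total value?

Rank by value-to-size ratio: Gen-22 58/12≈4.83, Gen-21 41/12≈3.42, Gen-11 30/11≈2.73, Gen-15 9/30≈0.3.
Gen-22: take in full, 12 L for value 58 — 44 left.
Take all of Gen-21 (12 L, value 41) — 32 L left.
Take all of Gen-11 (11 L, value 30) — 21 L left.
21 L left: a 21/30 share of Gen-15 gives 9×21/30 = 6.3.
Total value = 135.3.

135.3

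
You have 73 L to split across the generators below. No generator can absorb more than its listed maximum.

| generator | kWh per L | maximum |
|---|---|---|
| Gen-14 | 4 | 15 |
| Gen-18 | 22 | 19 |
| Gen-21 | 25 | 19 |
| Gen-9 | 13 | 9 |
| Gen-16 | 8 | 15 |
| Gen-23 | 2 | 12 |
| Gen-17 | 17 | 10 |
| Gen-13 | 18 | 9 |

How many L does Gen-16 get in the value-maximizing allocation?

7

Highest kWh per L first: Gen-21 25 > Gen-18 22 > Gen-13 18 > Gen-17 17 > Gen-9 13 > Gen-16 8 > Gen-14 4 > Gen-23 2.
Gen-21 takes 19 to reach its cap of 19 ; 54 left.
Give Gen-18 19 to hit its cap of 19 ; 35 left.
Gen-13 takes 9 to reach its cap of 9 ; 26 left.
Give Gen-17 10 to hit its cap of 10 ; 16 left.
Gen-9: +9 to 9 (cap) ; 7 left.
Gen-16: +7 (room for 15) → 7. Pool exhausted.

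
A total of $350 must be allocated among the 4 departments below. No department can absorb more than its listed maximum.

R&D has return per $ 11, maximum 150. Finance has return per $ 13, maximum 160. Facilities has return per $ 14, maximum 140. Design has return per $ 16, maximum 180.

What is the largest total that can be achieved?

5230

Highest return per $ first: Design 16 > Facilities 14 > Finance 13 > R&D 11.
Design takes 180 to reach its cap of 180 — 170 left.
Facilities: +140 to 140 (cap) — 30 left.
Finance: +30 (room for 160) → 30. Pool exhausted.
Total = 13×30 + 14×140 + 16×180 = 5230.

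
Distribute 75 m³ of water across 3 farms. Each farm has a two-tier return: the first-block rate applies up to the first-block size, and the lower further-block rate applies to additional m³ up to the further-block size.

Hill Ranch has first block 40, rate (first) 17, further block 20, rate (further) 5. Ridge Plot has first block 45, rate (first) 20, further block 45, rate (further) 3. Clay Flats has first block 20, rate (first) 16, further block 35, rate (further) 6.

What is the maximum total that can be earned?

1410

Rank every tier by rate: Ridge Plot/tier1 20 > Hill Ranch/tier1 17 > Clay Flats/tier1 16 > Clay Flats/tier2 6 > Hill Ranch/tier2 5 > Ridge Plot/tier2 3.
Ridge Plot/tier1 (20): +45 — 30 left.
Hill Ranch tier1 at 17: only 30 left, fill 30.
Total = 20×45 + 17×30 = 1410.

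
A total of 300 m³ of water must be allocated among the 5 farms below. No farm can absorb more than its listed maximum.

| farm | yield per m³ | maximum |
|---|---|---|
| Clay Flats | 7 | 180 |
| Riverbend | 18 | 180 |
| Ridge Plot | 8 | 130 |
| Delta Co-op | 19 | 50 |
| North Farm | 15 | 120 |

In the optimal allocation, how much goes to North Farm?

70

Rank by yield per m³: Delta Co-op 19 > Riverbend 18 > North Farm 15 > Ridge Plot 8 > Clay Flats 7.
Delta Co-op: +50 to 50 (cap) — 250 left.
Riverbend: +180 to 180 (cap) — 70 left.
Only 70 left; North Farm takes them to reach 70.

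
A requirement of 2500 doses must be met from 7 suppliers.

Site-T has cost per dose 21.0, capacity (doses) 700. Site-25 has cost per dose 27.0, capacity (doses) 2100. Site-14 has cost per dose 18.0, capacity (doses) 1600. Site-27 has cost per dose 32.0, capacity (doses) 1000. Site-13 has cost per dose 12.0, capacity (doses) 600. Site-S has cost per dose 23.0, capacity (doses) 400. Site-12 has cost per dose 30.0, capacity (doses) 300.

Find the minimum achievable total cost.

Cheapest first:
Site-13 at 12.0: take all 600 doses → 1900 still needed.
Take 1600 from Site-14 at 18.0 → need 300 more.
Site-T (21.0): take the remaining 300 → done.
Site-S, Site-25, Site-12, Site-27: unused.
Cost = 600×12.0 + 1600×18.0 + 300×21.0 = 42300.

42300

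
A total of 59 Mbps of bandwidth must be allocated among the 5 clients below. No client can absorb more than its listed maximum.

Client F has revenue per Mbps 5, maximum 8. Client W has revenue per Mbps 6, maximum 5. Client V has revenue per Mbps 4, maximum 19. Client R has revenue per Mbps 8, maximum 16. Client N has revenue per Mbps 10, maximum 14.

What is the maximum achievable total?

Highest revenue per Mbps first: Client N 10 > Client R 8 > Client W 6 > Client F 5 > Client V 4.
Client N takes 14 to reach its cap of 14 → 45 left.
Client R: +16 to 16 (cap) → 29 left.
Give Client W 5 to hit its cap of 5 → 24 left.
Give Client F 8 to hit its cap of 8 → 16 left.
Client V: +16 (room for 19) → 16. Pool exhausted.
Total = 5×8 + 6×5 + 4×16 + 8×16 + 10×14 = 402.

402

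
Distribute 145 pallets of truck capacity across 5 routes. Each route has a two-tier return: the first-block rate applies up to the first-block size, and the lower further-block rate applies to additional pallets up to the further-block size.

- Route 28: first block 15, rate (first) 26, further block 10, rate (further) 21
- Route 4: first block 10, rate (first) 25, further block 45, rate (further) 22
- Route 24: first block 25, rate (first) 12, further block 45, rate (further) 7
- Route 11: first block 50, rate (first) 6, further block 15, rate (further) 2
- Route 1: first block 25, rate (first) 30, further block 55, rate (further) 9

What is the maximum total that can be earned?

3025

Treat each block as its own option and order by rate: Route 1/T1 30 > Route 28/T1 26 > Route 4/T1 25 > Route 4/T2 22 > Route 28/T2 21 > Route 24/T1 12 > Route 1/T2 9 > Route 24/T2 7 > Route 11/T1 6 > Route 11/T2 2.
Fill Route 1 T1 block (25 at 30) ; 120 left.
Route 28 T1 at 26: fill all 15 ; 105 left.
Fill Route 4 T1 block (10 at 25) ; 95 left.
Fill Route 4 T2 block (45 at 22) ; 50 left.
Route 28/T2 (21): +10 ; 40 left.
Route 24 T1 at 12: fill all 25 ; 15 left.
Route 1 T2 at 9: only 15 left, fill 15.
Total = 30×25 + 26×15 + 25×10 + 22×45 + 21×10 + 12×25 + 9×15 = 3025.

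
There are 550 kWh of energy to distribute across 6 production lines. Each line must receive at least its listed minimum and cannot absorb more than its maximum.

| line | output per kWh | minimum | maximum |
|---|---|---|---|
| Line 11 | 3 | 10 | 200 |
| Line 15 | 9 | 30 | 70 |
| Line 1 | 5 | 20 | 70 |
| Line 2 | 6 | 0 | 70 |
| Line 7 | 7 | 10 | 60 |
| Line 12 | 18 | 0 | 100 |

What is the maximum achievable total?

Meeting every minimum uses 10+30+20+0+10+0 = 70 kWh, leaving 480.
Highest output per kWh first: Line 12 18 > Line 15 9 > Line 7 7 > Line 2 6 > Line 1 5 > Line 11 3.
Line 12 takes 100 more to reach its cap of 100 ; 380 left.
Line 15: +40 to 70 (cap) ; 340 left.
Line 7 takes 50 more to reach its cap of 60 ; 290 left.
Line 2: +70 to 70 (cap) ; 220 left.
Give Line 1 50 more to hit its cap of 70 ; 170 left.
Only 170 left; Line 11 takes them to reach 180.
Total = 3×180 + 9×70 + 5×70 + 6×70 + 7×60 + 18×100 = 4160.

4160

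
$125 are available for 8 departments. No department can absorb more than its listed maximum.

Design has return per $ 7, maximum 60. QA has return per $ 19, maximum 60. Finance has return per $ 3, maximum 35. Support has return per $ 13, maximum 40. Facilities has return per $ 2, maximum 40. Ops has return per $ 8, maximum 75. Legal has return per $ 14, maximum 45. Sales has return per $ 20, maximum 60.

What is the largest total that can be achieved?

2410

Rank by return per $: Sales 20 > QA 19 > Legal 14 > Support 13 > Ops 8 > Design 7 > Finance 3 > Facilities 2.
Sales takes 60 to reach its cap of 60 ; 65 left.
Give QA 60 to hit its cap of 60 ; 5 left.
Legal: +5 (room for 45) → 5. Pool exhausted.
Total = 19×60 + 14×5 + 20×60 = 2410.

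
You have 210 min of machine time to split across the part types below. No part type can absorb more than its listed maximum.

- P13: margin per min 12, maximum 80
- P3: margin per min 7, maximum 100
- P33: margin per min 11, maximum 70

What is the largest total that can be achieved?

2150

Highest margin per min first: P13 12 > P33 11 > P3 7.
P13: +80 to 80 (cap) — 130 left.
P33: +70 to 70 (cap) — 60 left.
P3: +60 (room for 100) → 60. Pool exhausted.
Total = 12×80 + 7×60 + 11×70 = 2150.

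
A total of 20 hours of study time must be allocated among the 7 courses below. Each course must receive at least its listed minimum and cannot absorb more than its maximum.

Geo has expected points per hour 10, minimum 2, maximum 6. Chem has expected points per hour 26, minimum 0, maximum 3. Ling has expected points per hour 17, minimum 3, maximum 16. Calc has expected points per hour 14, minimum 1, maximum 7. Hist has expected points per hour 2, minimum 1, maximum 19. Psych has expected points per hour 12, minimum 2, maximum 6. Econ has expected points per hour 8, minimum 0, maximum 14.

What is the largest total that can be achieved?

Meeting every minimum uses 2+0+3+1+1+2+0 = 9 hours, leaving 11.
Highest expected points per hour first: Chem 26 > Ling 17 > Calc 14 > Psych 12 > Geo 10 > Econ 8 > Hist 2.
Chem takes 3 more to reach its cap of 3 — 8 left.
Ling: +8 (room for 13) → 11. Pool exhausted.
Total = 10×2 + 26×3 + 17×11 + 14×1 + 2×1 + 12×2 = 325.

325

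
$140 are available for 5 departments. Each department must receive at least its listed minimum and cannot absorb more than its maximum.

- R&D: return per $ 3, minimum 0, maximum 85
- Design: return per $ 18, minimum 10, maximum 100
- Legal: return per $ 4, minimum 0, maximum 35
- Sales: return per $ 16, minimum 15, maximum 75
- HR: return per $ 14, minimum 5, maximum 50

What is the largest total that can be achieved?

Meeting every minimum uses 0+10+0+15+5 = 30 $, leaving 110.
Highest return per $ first: Design 18 > Sales 16 > HR 14 > Legal 4 > R&D 3.
Design takes 90 more to reach its cap of 100 ; 20 left.
Sales: +20 (room for 60) → 35. Pool exhausted.
Total = 18×100 + 16×35 + 14×5 = 2430.

2430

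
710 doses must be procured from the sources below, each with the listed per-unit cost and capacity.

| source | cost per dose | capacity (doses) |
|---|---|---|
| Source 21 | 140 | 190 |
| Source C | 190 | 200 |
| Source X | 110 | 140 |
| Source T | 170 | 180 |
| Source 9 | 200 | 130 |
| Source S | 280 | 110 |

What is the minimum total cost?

110600

Use sources in increasing cost order.
Source X (110): use full 140 → 570 doses to go.
Source 21 (140): use full 190 → 380 doses to go.
Take 180 from Source T at 170 → need 200 more.
Source C at 190: take all 200 doses → 0 still needed.
Source 9, Source S: unused.
Cost = 140×110 + 190×140 + 180×170 + 200×190 = 110600.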